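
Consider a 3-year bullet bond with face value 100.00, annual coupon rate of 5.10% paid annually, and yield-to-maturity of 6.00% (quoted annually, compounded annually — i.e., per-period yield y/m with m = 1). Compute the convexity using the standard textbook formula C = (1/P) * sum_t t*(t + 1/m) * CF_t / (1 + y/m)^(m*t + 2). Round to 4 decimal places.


Answer: Convexity = 9.9928

Derivation:
Coupon per period c = face * coupon_rate / m = 5.100000
Periods per year m = 1; per-period yield y/m = 0.060000
Number of cashflows N = 3
Cashflows (t years, CF_t, discount factor 1/(1+y/m)^(m*t), PV):
  t = 1.0000: CF_t = 5.100000, DF = 0.943396, PV = 4.811321
  t = 2.0000: CF_t = 5.100000, DF = 0.889996, PV = 4.538982
  t = 3.0000: CF_t = 105.100000, DF = 0.839619, PV = 88.243987
Price P = sum_t PV_t = 97.594289
Convexity numerator sum_t t*(t + 1/m) * CF_t / (1+y/m)^(m*t + 2):
  t = 1.0000: term = 8.564117
  t = 2.0000: term = 24.238066
  t = 3.0000: term = 942.442008
Convexity = (1/P) * sum = 975.244190 / 97.594289 = 9.992841


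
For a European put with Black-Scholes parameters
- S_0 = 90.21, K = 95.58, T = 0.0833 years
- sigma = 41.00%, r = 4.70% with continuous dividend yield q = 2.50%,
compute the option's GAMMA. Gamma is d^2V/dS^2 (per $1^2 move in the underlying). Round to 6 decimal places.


Answer: Gamma = 0.034232

Derivation:
d1 = -0.4139951498; d2 = -0.5323282812
phi(d1) = 0.3661784393; exp(-qT) = 0.9979196669; exp(-rT) = 0.9960925540
Gamma = exp(-qT) * phi(d1) / (S * sigma * sqrt(T)) = 0.9979196669 * 0.3661784393 / (90.2100 * 0.4100 * 0.2886173938) = 0.034232


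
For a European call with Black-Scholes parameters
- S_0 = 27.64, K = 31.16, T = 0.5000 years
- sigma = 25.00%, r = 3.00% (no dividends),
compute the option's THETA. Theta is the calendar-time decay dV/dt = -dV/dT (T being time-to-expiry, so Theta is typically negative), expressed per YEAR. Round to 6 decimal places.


Answer: Theta = -1.944176

Derivation:
d1 = -0.5048528708; d2 = -0.6816295661
phi(d1) = 0.3512079630; exp(-qT) = 1.0000000000; exp(-rT) = 0.9851119396
Theta = -S*exp(-qT)*phi(d1)*sigma/(2*sqrt(T)) - r*K*exp(-rT)*N(d2) + q*S*exp(-qT)*N(d1)
N(d1) = 0.3068310890; N(d2) = 0.2477366074; sqrt(T) = 0.7071067812
Term 1 = -27.6400 * 1.0000000000 * 0.3512079630 * 0.2500 / (2 * 0.7071067812) = -1.7160399878
Term 2 = -0.0300 * 31.1600 * 0.9851119396 * 0.2477366074 = -0.2281363413
Term 3 = 0 (no dividend yield, q = 0)
Theta = -1.7160399878 + (-0.2281363413) + (0.0000000000) = -1.944176


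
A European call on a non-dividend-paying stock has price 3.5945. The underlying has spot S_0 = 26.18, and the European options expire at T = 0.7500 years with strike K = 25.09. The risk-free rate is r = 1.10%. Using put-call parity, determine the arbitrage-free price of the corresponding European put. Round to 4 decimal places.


Answer: Put price = 2.2984

Derivation:
Put-call parity: C - P = S_0 * exp(-qT) - K * exp(-rT).
S_0 * exp(-qT) = 26.1800 * 1.00000000 = 26.18000000
K * exp(-rT) = 25.0900 * 0.99178394 = 24.88385900
P = C - S*exp(-qT) + K*exp(-rT)
P = 3.5945 - 26.18000000 + 24.88385900 = 2.2984


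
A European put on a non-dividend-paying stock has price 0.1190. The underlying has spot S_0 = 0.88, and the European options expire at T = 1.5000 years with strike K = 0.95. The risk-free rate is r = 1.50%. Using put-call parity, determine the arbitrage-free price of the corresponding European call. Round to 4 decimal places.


Put-call parity: C - P = S_0 * exp(-qT) - K * exp(-rT).
S_0 * exp(-qT) = 0.8800 * 1.00000000 = 0.88000000
K * exp(-rT) = 0.9500 * 0.97775124 = 0.92886368
C = P + S*exp(-qT) - K*exp(-rT)
C = 0.1190 + 0.88000000 - 0.92886368 = 0.0701

Answer: Call price = 0.0701


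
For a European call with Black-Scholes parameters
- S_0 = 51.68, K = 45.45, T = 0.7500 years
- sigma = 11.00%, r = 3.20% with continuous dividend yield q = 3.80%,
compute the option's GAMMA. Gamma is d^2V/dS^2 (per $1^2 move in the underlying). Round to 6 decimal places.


d1 = 1.3488533445; d2 = 1.2535905500
phi(d1) = 0.1606316850; exp(-qT) = 0.9719022941; exp(-rT) = 0.9762857098
Gamma = exp(-qT) * phi(d1) / (S * sigma * sqrt(T)) = 0.9719022941 * 0.1606316850 / (51.6800 * 0.1100 * 0.8660254038) = 0.031711

Answer: Gamma = 0.031711


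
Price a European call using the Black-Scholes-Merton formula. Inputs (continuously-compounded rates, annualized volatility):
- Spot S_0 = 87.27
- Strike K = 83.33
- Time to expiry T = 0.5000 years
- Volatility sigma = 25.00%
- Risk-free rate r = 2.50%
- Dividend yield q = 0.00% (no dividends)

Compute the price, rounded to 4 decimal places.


Answer: Price = 8.7842

Derivation:
d1 = (ln(S/K) + (r - q + 0.5*sigma^2) * T) / (sigma * sqrt(T)) = 0.42043513
d2 = d1 - sigma * sqrt(T) = 0.24365843
exp(-rT) = 0.98757780; exp(-qT) = 1.00000000
C = S_0 * exp(-qT) * N(d1) - K * exp(-rT) * N(d2)
N(d1) = 0.66291620; N(d2) = 0.59625232
C = 87.2700 * 1.00000000 * 0.66291620 - 83.3300 * 0.98757780 * 0.59625232 = 8.7842


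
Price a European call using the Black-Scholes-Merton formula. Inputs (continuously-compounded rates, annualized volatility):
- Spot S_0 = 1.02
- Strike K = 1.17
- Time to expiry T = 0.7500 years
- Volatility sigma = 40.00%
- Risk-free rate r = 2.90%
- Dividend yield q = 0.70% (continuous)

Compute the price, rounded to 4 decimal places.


Answer: Price = 0.0922

Derivation:
d1 = (ln(S/K) + (r - q + 0.5*sigma^2) * T) / (sigma * sqrt(T)) = -0.17522904
d2 = d1 - sigma * sqrt(T) = -0.52163921
exp(-rT) = 0.97848483; exp(-qT) = 0.99476376
C = S_0 * exp(-qT) * N(d1) - K * exp(-rT) * N(d2)
N(d1) = 0.43044983; N(d2) = 0.30096078
C = 1.0200 * 0.99476376 * 0.43044983 - 1.1700 * 0.97848483 * 0.30096078 = 0.0922


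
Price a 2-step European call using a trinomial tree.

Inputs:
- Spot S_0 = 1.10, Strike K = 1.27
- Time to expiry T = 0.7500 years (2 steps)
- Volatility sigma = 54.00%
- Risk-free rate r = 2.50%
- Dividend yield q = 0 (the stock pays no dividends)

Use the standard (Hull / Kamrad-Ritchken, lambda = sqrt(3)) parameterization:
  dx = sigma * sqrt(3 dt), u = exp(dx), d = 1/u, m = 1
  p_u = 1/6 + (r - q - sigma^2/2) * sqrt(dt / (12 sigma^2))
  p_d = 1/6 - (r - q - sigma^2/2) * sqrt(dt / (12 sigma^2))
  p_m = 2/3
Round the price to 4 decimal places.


Answer: Price = V(0,0) = 0.1479

Derivation:
dt = T/N = 0.375000; dx = sigma*sqrt(3*dt) = 0.572756
u = exp(dx) = 1.773148; d = 1/u = 0.563969
p_u = 0.127121, p_m = 0.666667, p_d = 0.206212
Discount per step: exp(-r*dt) = 0.990669
Stock lattice S(k, j) with j the centered position index:
  k=0: S(0,+0) = 1.1000
  k=1: S(1,-1) = 0.6204; S(1,+0) = 1.1000; S(1,+1) = 1.9505
  k=2: S(2,-2) = 0.3499; S(2,-1) = 0.6204; S(2,+0) = 1.1000; S(2,+1) = 1.9505; S(2,+2) = 3.4585
Terminal payoffs V(N, j) = max(S_T - K, 0):
  V(2,-2) = 0.000000; V(2,-1) = 0.000000; V(2,+0) = 0.000000; V(2,+1) = 0.680463; V(2,+2) = 2.188459
Backward induction: V(k, j) = exp(-r*dt) * [p_u * V(k+1, j+1) + p_m * V(k+1, j) + p_d * V(k+1, j-1)]
  V(1,-1) = exp(-r*dt) * [p_u*0.000000 + p_m*0.000000 + p_d*0.000000] = 0.000000
  V(1,+0) = exp(-r*dt) * [p_u*0.680463 + p_m*0.000000 + p_d*0.000000] = 0.085694
  V(1,+1) = exp(-r*dt) * [p_u*2.188459 + p_m*0.680463 + p_d*0.000000] = 0.725012
  V(0,+0) = exp(-r*dt) * [p_u*0.725012 + p_m*0.085694 + p_d*0.000000] = 0.147901


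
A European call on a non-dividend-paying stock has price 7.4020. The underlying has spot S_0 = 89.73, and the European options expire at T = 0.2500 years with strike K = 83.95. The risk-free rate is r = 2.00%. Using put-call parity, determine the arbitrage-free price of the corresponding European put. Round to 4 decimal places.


Answer: Put price = 1.2033

Derivation:
Put-call parity: C - P = S_0 * exp(-qT) - K * exp(-rT).
S_0 * exp(-qT) = 89.7300 * 1.00000000 = 89.73000000
K * exp(-rT) = 83.9500 * 0.99501248 = 83.53129763
P = C - S*exp(-qT) + K*exp(-rT)
P = 7.4020 - 89.73000000 + 83.53129763 = 1.2033


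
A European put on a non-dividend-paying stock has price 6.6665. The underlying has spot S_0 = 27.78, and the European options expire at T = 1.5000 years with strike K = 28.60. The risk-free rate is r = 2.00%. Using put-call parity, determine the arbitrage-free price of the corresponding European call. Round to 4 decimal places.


Answer: Call price = 6.6918

Derivation:
Put-call parity: C - P = S_0 * exp(-qT) - K * exp(-rT).
S_0 * exp(-qT) = 27.7800 * 1.00000000 = 27.78000000
K * exp(-rT) = 28.6000 * 0.97044553 = 27.75474226
C = P + S*exp(-qT) - K*exp(-rT)
C = 6.6665 + 27.78000000 - 27.75474226 = 6.6918


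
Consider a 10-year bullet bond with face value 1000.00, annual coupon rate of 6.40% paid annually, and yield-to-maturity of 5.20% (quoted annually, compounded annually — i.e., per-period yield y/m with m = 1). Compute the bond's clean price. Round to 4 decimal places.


Answer: Price = 1091.7674

Derivation:
Coupon per period c = face * coupon_rate / m = 64.000000
Periods per year m = 1; per-period yield y/m = 0.052000
Number of cashflows N = 10
Cashflows (t years, CF_t, discount factor 1/(1+y/m)^(m*t), PV):
  t = 1.0000: CF_t = 64.000000, DF = 0.950570, PV = 60.836502
  t = 2.0000: CF_t = 64.000000, DF = 0.903584, PV = 57.829374
  t = 3.0000: CF_t = 64.000000, DF = 0.858920, PV = 54.970888
  t = 4.0000: CF_t = 64.000000, DF = 0.816464, PV = 52.253696
  t = 5.0000: CF_t = 64.000000, DF = 0.776106, PV = 49.670814
  t = 6.0000: CF_t = 64.000000, DF = 0.737744, PV = 47.215602
  t = 7.0000: CF_t = 64.000000, DF = 0.701277, PV = 44.881751
  t = 8.0000: CF_t = 64.000000, DF = 0.666613, PV = 42.663262
  t = 9.0000: CF_t = 64.000000, DF = 0.633663, PV = 40.554431
  t = 10.0000: CF_t = 1064.000000, DF = 0.602341, PV = 640.891084
Price P = sum_t PV_t = 1091.767405


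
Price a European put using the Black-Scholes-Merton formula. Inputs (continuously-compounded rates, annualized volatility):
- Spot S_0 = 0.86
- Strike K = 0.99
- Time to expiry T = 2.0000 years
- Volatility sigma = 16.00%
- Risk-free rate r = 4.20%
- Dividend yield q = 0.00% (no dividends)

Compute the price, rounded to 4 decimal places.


Answer: Price = 0.1073

Derivation:
d1 = (ln(S/K) + (r - q + 0.5*sigma^2) * T) / (sigma * sqrt(T)) = -0.13776453
d2 = d1 - sigma * sqrt(T) = -0.36403870
exp(-rT) = 0.91943126; exp(-qT) = 1.00000000
P = K * exp(-rT) * N(-d2) - S_0 * exp(-qT) * N(-d1)
N(-d1) = 0.55478674; N(-d2) = 0.64208544
P = 0.9900 * 0.91943126 * 0.64208544 - 0.8600 * 1.00000000 * 0.55478674 = 0.1073


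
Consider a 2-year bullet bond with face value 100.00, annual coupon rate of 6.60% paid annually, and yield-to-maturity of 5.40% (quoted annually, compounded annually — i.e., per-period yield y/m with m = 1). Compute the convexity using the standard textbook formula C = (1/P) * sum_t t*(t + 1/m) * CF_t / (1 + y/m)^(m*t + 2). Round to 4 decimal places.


Coupon per period c = face * coupon_rate / m = 6.600000
Periods per year m = 1; per-period yield y/m = 0.054000
Number of cashflows N = 2
Cashflows (t years, CF_t, discount factor 1/(1+y/m)^(m*t), PV):
  t = 1.0000: CF_t = 6.600000, DF = 0.948767, PV = 6.261860
  t = 2.0000: CF_t = 106.600000, DF = 0.900158, PV = 95.956850
Price P = sum_t PV_t = 102.218710
Convexity numerator sum_t t*(t + 1/m) * CF_t / (1+y/m)^(m*t + 2):
  t = 1.0000: term = 11.273327
  t = 2.0000: term = 518.257996
Convexity = (1/P) * sum = 529.531323 / 102.218710 = 5.180376

Answer: Convexity = 5.1804


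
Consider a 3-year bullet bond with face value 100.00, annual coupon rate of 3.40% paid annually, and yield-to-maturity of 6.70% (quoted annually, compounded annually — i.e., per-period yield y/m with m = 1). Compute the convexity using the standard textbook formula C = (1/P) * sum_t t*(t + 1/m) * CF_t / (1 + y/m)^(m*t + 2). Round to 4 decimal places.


Coupon per period c = face * coupon_rate / m = 3.400000
Periods per year m = 1; per-period yield y/m = 0.067000
Number of cashflows N = 3
Cashflows (t years, CF_t, discount factor 1/(1+y/m)^(m*t), PV):
  t = 1.0000: CF_t = 3.400000, DF = 0.937207, PV = 3.186504
  t = 2.0000: CF_t = 3.400000, DF = 0.878357, PV = 2.986414
  t = 3.0000: CF_t = 103.400000, DF = 0.823203, PV = 85.119150
Price P = sum_t PV_t = 91.292069
Convexity numerator sum_t t*(t + 1/m) * CF_t / (1+y/m)^(m*t + 2):
  t = 1.0000: term = 5.597778
  t = 2.0000: term = 15.738832
  t = 3.0000: term = 897.180215
Convexity = (1/P) * sum = 918.516824 / 91.292069 = 10.061299

Answer: Convexity = 10.0613


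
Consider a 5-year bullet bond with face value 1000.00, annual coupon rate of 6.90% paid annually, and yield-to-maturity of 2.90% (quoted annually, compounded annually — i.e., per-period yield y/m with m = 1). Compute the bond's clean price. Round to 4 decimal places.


Coupon per period c = face * coupon_rate / m = 69.000000
Periods per year m = 1; per-period yield y/m = 0.029000
Number of cashflows N = 5
Cashflows (t years, CF_t, discount factor 1/(1+y/m)^(m*t), PV):
  t = 1.0000: CF_t = 69.000000, DF = 0.971817, PV = 67.055394
  t = 2.0000: CF_t = 69.000000, DF = 0.944429, PV = 65.165591
  t = 3.0000: CF_t = 69.000000, DF = 0.917812, PV = 63.329049
  t = 4.0000: CF_t = 69.000000, DF = 0.891946, PV = 61.544265
  t = 5.0000: CF_t = 1069.000000, DF = 0.866808, PV = 926.618211
Price P = sum_t PV_t = 1183.712511

Answer: Price = 1183.7125


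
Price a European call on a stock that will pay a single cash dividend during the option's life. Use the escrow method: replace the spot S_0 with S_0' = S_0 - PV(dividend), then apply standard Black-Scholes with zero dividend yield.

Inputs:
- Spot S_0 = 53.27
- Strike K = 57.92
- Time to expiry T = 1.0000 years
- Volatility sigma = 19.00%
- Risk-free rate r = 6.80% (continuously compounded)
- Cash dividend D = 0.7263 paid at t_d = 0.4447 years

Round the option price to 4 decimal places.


Answer: Price = 3.3103

Derivation:
PV(D) = D * exp(-r * t_d) = 0.7263 * 0.97021304 = 0.70466573
S_0' = S_0 - PV(D) = 53.2700 - 0.70466573 = 52.56533427
d1 = (ln(S_0'/K) + (r + sigma^2/2)*T) / (sigma*sqrt(T)) = -0.05766258
d2 = d1 - sigma*sqrt(T) = -0.24766258
exp(-rT) = 0.93426047
N(d1) = 0.47700870; N(d2) = 0.40219774
C = S_0' * N(d1) - K * exp(-rT) * N(d2) = 52.56533427 * 0.47700870 - 57.9200 * 0.93426047 * 0.40219774 = 3.3103


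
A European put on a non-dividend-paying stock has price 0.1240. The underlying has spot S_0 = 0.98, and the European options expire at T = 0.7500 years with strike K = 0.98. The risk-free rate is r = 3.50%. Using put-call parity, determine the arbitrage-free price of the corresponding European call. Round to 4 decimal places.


Put-call parity: C - P = S_0 * exp(-qT) - K * exp(-rT).
S_0 * exp(-qT) = 0.9800 * 1.00000000 = 0.98000000
K * exp(-rT) = 0.9800 * 0.97409154 = 0.95460971
C = P + S*exp(-qT) - K*exp(-rT)
C = 0.1240 + 0.98000000 - 0.95460971 = 0.1494

Answer: Call price = 0.1494


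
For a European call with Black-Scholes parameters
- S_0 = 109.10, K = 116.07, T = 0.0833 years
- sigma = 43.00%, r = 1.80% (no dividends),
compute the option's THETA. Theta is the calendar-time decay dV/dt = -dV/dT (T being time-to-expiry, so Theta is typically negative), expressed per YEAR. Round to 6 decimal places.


d1 = -0.4248650408; d2 = -0.5489705201
phi(d1) = 0.3645127734; exp(-qT) = 1.0000000000; exp(-rT) = 0.9985017235
Theta = -S*exp(-qT)*phi(d1)*sigma/(2*sqrt(T)) - r*K*exp(-rT)*N(d2) + q*S*exp(-qT)*N(d1)
N(d1) = 0.3354675303; N(d2) = 0.2915128405; sqrt(T) = 0.2886173938
Term 1 = -109.1000 * 1.0000000000 * 0.3645127734 * 0.4300 / (2 * 0.2886173938) = -29.6246659173
Term 2 = -0.0180 * 116.0700 * 0.9985017235 * 0.2915128405 = -0.6081335977
Term 3 = 0 (no dividend yield, q = 0)
Theta = -29.6246659173 + (-0.6081335977) + (0.0000000000) = -30.232800

Answer: Theta = -30.232800


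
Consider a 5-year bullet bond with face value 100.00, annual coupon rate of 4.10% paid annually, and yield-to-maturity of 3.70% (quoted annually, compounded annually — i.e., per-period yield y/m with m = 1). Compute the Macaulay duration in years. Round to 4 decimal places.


Answer: Macaulay duration = 4.6252 years

Derivation:
Coupon per period c = face * coupon_rate / m = 4.100000
Periods per year m = 1; per-period yield y/m = 0.037000
Number of cashflows N = 5
Cashflows (t years, CF_t, discount factor 1/(1+y/m)^(m*t), PV):
  t = 1.0000: CF_t = 4.100000, DF = 0.964320, PV = 3.953713
  t = 2.0000: CF_t = 4.100000, DF = 0.929913, PV = 3.812645
  t = 3.0000: CF_t = 4.100000, DF = 0.896734, PV = 3.676610
  t = 4.0000: CF_t = 4.100000, DF = 0.864739, PV = 3.545429
  t = 5.0000: CF_t = 104.100000, DF = 0.833885, PV = 86.807440
Price P = sum_t PV_t = 101.795837
Macaulay numerator sum_t t * PV_t:
  t * PV_t at t = 1.0000: 3.953713
  t * PV_t at t = 2.0000: 7.625290
  t * PV_t at t = 3.0000: 11.029831
  t * PV_t at t = 4.0000: 14.181717
  t * PV_t at t = 5.0000: 434.037199
Macaulay duration D = (sum_t t * PV_t) / P = 470.827749 / 101.795837 = 4.625216


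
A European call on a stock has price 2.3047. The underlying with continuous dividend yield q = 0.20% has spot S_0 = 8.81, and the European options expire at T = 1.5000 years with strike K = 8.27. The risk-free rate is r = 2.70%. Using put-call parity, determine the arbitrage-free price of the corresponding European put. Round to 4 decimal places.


Put-call parity: C - P = S_0 * exp(-qT) - K * exp(-rT).
S_0 * exp(-qT) = 8.8100 * 0.99700450 = 8.78360961
K * exp(-rT) = 8.2700 * 0.96030916 = 7.94175679
P = C - S*exp(-qT) + K*exp(-rT)
P = 2.3047 - 8.78360961 + 7.94175679 = 1.4628

Answer: Put price = 1.4628


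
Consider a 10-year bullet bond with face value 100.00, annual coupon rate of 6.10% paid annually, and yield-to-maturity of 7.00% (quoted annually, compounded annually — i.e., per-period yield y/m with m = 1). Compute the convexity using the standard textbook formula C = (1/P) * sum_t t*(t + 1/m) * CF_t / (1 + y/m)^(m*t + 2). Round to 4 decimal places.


Coupon per period c = face * coupon_rate / m = 6.100000
Periods per year m = 1; per-period yield y/m = 0.070000
Number of cashflows N = 10
Cashflows (t years, CF_t, discount factor 1/(1+y/m)^(m*t), PV):
  t = 1.0000: CF_t = 6.100000, DF = 0.934579, PV = 5.700935
  t = 2.0000: CF_t = 6.100000, DF = 0.873439, PV = 5.327976
  t = 3.0000: CF_t = 6.100000, DF = 0.816298, PV = 4.979417
  t = 4.0000: CF_t = 6.100000, DF = 0.762895, PV = 4.653661
  t = 5.0000: CF_t = 6.100000, DF = 0.712986, PV = 4.349216
  t = 6.0000: CF_t = 6.100000, DF = 0.666342, PV = 4.064688
  t = 7.0000: CF_t = 6.100000, DF = 0.622750, PV = 3.798773
  t = 8.0000: CF_t = 6.100000, DF = 0.582009, PV = 3.550256
  t = 9.0000: CF_t = 6.100000, DF = 0.543934, PV = 3.317996
  t = 10.0000: CF_t = 106.100000, DF = 0.508349, PV = 53.935860
Price P = sum_t PV_t = 93.678777
Convexity numerator sum_t t*(t + 1/m) * CF_t / (1+y/m)^(m*t + 2):
  t = 1.0000: term = 9.958834
  t = 2.0000: term = 27.921965
  t = 3.0000: term = 52.190588
  t = 4.0000: term = 81.293751
  t = 5.0000: term = 113.963203
  t = 6.0000: term = 149.110733
  t = 7.0000: term = 185.807766
  t = 8.0000: term = 223.267009
  t = 9.0000: term = 260.825945
  t = 10.0000: term = 5182.063576
Convexity = (1/P) * sum = 6286.403371 / 93.678777 = 67.105951

Answer: Convexity = 67.1060


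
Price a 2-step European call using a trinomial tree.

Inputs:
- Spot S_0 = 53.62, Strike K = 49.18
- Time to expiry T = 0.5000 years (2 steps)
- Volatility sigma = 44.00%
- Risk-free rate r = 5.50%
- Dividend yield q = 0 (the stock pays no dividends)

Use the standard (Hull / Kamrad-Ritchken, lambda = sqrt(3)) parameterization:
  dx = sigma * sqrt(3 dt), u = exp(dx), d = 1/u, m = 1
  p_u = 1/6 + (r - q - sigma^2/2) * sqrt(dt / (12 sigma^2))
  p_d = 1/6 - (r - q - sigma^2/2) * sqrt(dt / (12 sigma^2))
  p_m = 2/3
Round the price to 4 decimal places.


Answer: Price = V(0,0) = 9.4692

Derivation:
dt = T/N = 0.250000; dx = sigma*sqrt(3*dt) = 0.381051
u = exp(dx) = 1.463823; d = 1/u = 0.683143
p_u = 0.152955, p_m = 0.666667, p_d = 0.180379
Discount per step: exp(-r*dt) = 0.986344
Stock lattice S(k, j) with j the centered position index:
  k=0: S(0,+0) = 53.6200
  k=1: S(1,-1) = 36.6301; S(1,+0) = 53.6200; S(1,+1) = 78.4902
  k=2: S(2,-2) = 25.0236; S(2,-1) = 36.6301; S(2,+0) = 53.6200; S(2,+1) = 78.4902; S(2,+2) = 114.8957
Terminal payoffs V(N, j) = max(S_T - K, 0):
  V(2,-2) = 0.000000; V(2,-1) = 0.000000; V(2,+0) = 4.440000; V(2,+1) = 29.310163; V(2,+2) = 65.715669
Backward induction: V(k, j) = exp(-r*dt) * [p_u * V(k+1, j+1) + p_m * V(k+1, j) + p_d * V(k+1, j-1)]
  V(1,-1) = exp(-r*dt) * [p_u*4.440000 + p_m*0.000000 + p_d*0.000000] = 0.669844
  V(1,+0) = exp(-r*dt) * [p_u*29.310163 + p_m*4.440000 + p_d*0.000000] = 7.341482
  V(1,+1) = exp(-r*dt) * [p_u*65.715669 + p_m*29.310163 + p_d*4.440000] = 29.977467
  V(0,+0) = exp(-r*dt) * [p_u*29.977467 + p_m*7.341482 + p_d*0.669844] = 9.469237


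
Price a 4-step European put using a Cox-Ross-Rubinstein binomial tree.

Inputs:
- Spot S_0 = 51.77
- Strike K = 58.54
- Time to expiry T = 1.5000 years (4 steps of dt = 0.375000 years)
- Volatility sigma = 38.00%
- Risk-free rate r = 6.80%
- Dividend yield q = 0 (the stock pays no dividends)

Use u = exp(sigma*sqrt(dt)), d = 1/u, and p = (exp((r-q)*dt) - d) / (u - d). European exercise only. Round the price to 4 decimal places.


dt = T/N = 0.375000
u = exp(sigma*sqrt(dt)) = 1.262005; d = 1/u = 0.792390
p = (exp((r-q)*dt) - d) / (u - d) = 0.497084
Discount per step: exp(-r*dt) = 0.974822
Stock lattice S(k, i) with i counting down-moves:
  k=0: S(0,0) = 51.7700
  k=1: S(1,0) = 65.3340; S(1,1) = 41.0220
  k=2: S(2,0) = 82.4518; S(2,1) = 51.7700; S(2,2) = 32.5055
  k=3: S(3,0) = 104.0546; S(3,1) = 65.3340; S(3,2) = 41.0220; S(3,3) = 25.7570
  k=4: S(4,0) = 131.3174; S(4,1) = 82.4518; S(4,2) = 51.7700; S(4,3) = 32.5055; S(4,4) = 20.4096
Terminal payoffs V(N, i) = max(K - S_T, 0):
  V(4,0) = 0.000000; V(4,1) = 0.000000; V(4,2) = 6.770000; V(4,3) = 26.034550; V(4,4) = 38.130413
Backward induction: V(k, i) = exp(-r*dt) * [p * V(k+1, i) + (1-p) * V(k+1, i+1)].
  V(3,0) = exp(-r*dt) * [p*0.000000 + (1-p)*0.000000] = 0.000000
  V(3,1) = exp(-r*dt) * [p*0.000000 + (1-p)*6.770000] = 3.319019
  V(3,2) = exp(-r*dt) * [p*6.770000 + (1-p)*26.034550] = 16.044069
  V(3,3) = exp(-r*dt) * [p*26.034550 + (1-p)*38.130413] = 31.309107
  V(2,0) = exp(-r*dt) * [p*0.000000 + (1-p)*3.319019] = 1.627162
  V(2,1) = exp(-r*dt) * [p*3.319019 + (1-p)*16.044069] = 9.473961
  V(2,2) = exp(-r*dt) * [p*16.044069 + (1-p)*31.309107] = 23.123863
  V(1,0) = exp(-r*dt) * [p*1.627162 + (1-p)*9.473961] = 5.433118
  V(1,1) = exp(-r*dt) * [p*9.473961 + (1-p)*23.123863] = 15.927348
  V(0,0) = exp(-r*dt) * [p*5.433118 + (1-p)*15.927348] = 10.441163

Answer: Price = V(0,0) = 10.4412


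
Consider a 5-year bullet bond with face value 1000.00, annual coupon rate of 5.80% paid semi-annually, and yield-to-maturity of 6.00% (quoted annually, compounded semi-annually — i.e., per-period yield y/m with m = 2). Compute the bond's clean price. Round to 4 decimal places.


Answer: Price = 991.4698

Derivation:
Coupon per period c = face * coupon_rate / m = 29.000000
Periods per year m = 2; per-period yield y/m = 0.030000
Number of cashflows N = 10
Cashflows (t years, CF_t, discount factor 1/(1+y/m)^(m*t), PV):
  t = 0.5000: CF_t = 29.000000, DF = 0.970874, PV = 28.155340
  t = 1.0000: CF_t = 29.000000, DF = 0.942596, PV = 27.335281
  t = 1.5000: CF_t = 29.000000, DF = 0.915142, PV = 26.539108
  t = 2.0000: CF_t = 29.000000, DF = 0.888487, PV = 25.766124
  t = 2.5000: CF_t = 29.000000, DF = 0.862609, PV = 25.015655
  t = 3.0000: CF_t = 29.000000, DF = 0.837484, PV = 24.287043
  t = 3.5000: CF_t = 29.000000, DF = 0.813092, PV = 23.579654
  t = 4.0000: CF_t = 29.000000, DF = 0.789409, PV = 22.892868
  t = 4.5000: CF_t = 29.000000, DF = 0.766417, PV = 22.226085
  t = 5.0000: CF_t = 1029.000000, DF = 0.744094, PV = 765.672638
Price P = sum_t PV_t = 991.469797


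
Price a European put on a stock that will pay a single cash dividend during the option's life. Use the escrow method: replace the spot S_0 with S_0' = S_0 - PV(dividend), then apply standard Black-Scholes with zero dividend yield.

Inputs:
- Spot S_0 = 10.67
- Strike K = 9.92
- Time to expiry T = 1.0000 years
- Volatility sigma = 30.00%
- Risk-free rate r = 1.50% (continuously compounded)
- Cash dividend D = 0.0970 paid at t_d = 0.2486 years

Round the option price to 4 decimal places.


Answer: Price = 0.8537

Derivation:
PV(D) = D * exp(-r * t_d) = 0.0970 * 0.99627794 = 0.09663896
S_0' = S_0 - PV(D) = 10.6700 - 0.09663896 = 10.57336104
d1 = (ln(S_0'/K) + (r + sigma^2/2)*T) / (sigma*sqrt(T)) = 0.41261602
d2 = d1 - sigma*sqrt(T) = 0.11261602
exp(-rT) = 0.98511194
N(-d1) = 0.33994398; N(-d2) = 0.45516749
P = K * exp(-rT) * N(-d2) - S_0' * N(-d1) = 9.9200 * 0.98511194 * 0.45516749 - 10.57336104 * 0.33994398 = 0.8537


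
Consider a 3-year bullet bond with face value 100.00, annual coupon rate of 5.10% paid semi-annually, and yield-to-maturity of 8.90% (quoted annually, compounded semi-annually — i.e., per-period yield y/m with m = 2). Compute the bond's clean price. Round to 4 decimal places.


Answer: Price = 90.1842

Derivation:
Coupon per period c = face * coupon_rate / m = 2.550000
Periods per year m = 2; per-period yield y/m = 0.044500
Number of cashflows N = 6
Cashflows (t years, CF_t, discount factor 1/(1+y/m)^(m*t), PV):
  t = 0.5000: CF_t = 2.550000, DF = 0.957396, PV = 2.441360
  t = 1.0000: CF_t = 2.550000, DF = 0.916607, PV = 2.337348
  t = 1.5000: CF_t = 2.550000, DF = 0.877556, PV = 2.237767
  t = 2.0000: CF_t = 2.550000, DF = 0.840168, PV = 2.142429
  t = 2.5000: CF_t = 2.550000, DF = 0.804374, PV = 2.051153
  t = 3.0000: CF_t = 102.550000, DF = 0.770104, PV = 78.974157
Price P = sum_t PV_t = 90.184212


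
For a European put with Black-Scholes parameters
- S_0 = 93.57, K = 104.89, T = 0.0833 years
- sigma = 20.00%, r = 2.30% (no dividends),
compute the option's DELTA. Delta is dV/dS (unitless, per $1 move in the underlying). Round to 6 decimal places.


Answer: Delta = -0.972342

Derivation:
d1 = -1.9163859328; d2 = -1.9741094116
phi(d1) = 0.0635959141; exp(-qT) = 1.0000000000; exp(-rT) = 0.9980859342
N(-d1) = 0.9723420050
Delta = -exp(-qT) * N(-d1) = -1.0000000000 * 0.9723420050 = -0.972342


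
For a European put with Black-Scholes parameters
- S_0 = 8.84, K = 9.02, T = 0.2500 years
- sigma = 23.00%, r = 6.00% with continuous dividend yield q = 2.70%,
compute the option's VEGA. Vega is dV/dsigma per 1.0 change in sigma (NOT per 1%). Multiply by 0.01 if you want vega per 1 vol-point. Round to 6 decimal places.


Answer: Vega = 1.749607

Derivation:
d1 = -0.0460431080; d2 = -0.1610431080
phi(d1) = 0.3985196320; exp(-qT) = 0.9932727301; exp(-rT) = 0.9851119396
Vega = S * exp(-qT) * phi(d1) * sqrt(T) = 8.8400 * 0.9932727301 * 0.3985196320 * 0.5000000000 = 1.749607


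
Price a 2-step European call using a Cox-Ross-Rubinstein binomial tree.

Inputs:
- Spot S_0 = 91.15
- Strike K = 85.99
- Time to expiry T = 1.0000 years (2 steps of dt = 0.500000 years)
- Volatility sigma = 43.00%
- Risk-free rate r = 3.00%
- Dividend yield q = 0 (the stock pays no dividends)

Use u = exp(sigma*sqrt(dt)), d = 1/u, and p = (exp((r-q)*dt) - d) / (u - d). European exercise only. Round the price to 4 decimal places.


dt = T/N = 0.500000
u = exp(sigma*sqrt(dt)) = 1.355345; d = 1/u = 0.737820
p = (exp((r-q)*dt) - d) / (u - d) = 0.449040
Discount per step: exp(-r*dt) = 0.985112
Stock lattice S(k, i) with i counting down-moves:
  k=0: S(0,0) = 91.1500
  k=1: S(1,0) = 123.5397; S(1,1) = 67.2523
  k=2: S(2,0) = 167.4389; S(2,1) = 91.1500; S(2,2) = 49.6200
Terminal payoffs V(N, i) = max(S_T - K, 0):
  V(2,0) = 81.448871; V(2,1) = 5.160000; V(2,2) = 0.000000
Backward induction: V(k, i) = exp(-r*dt) * [p * V(k+1, i) + (1-p) * V(k+1, i+1)].
  V(1,0) = exp(-r*dt) * [p*81.448871 + (1-p)*5.160000] = 38.829906
  V(1,1) = exp(-r*dt) * [p*5.160000 + (1-p)*0.000000] = 2.282549
  V(0,0) = exp(-r*dt) * [p*38.829906 + (1-p)*2.282549] = 18.415456

Answer: Price = V(0,0) = 18.4155


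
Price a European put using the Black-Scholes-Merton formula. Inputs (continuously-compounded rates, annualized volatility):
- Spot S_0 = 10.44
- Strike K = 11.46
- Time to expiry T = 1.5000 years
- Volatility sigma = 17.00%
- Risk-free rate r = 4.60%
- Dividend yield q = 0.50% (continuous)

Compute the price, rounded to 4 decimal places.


Answer: Price = 1.0500

Derivation:
d1 = (ln(S/K) + (r - q + 0.5*sigma^2) * T) / (sigma * sqrt(T)) = -0.04823636
d2 = d1 - sigma * sqrt(T) = -0.25644298
exp(-rT) = 0.93332668; exp(-qT) = 0.99252805
P = K * exp(-rT) * N(-d2) - S_0 * exp(-qT) * N(-d1)
N(-d1) = 0.51923606; N(-d2) = 0.60119560
P = 11.4600 * 0.93332668 * 0.60119560 - 10.4400 * 0.99252805 * 0.51923606 = 1.0500


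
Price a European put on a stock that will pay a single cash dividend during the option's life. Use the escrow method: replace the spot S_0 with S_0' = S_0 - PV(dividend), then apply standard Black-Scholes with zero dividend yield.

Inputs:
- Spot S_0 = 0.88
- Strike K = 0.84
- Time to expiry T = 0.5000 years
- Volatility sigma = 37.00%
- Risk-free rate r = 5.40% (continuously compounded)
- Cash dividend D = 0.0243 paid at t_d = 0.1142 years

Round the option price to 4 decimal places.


PV(D) = D * exp(-r * t_d) = 0.0243 * 0.99385218 = 0.02415061
S_0' = S_0 - PV(D) = 0.8800 - 0.02415061 = 0.85584939
d1 = (ln(S_0'/K) + (r + sigma^2/2)*T) / (sigma*sqrt(T)) = 0.30546067
d2 = d1 - sigma*sqrt(T) = 0.04383116
exp(-rT) = 0.97336124
N(-d1) = 0.38000766; N(-d2) = 0.48251949
P = K * exp(-rT) * N(-d2) - S_0' * N(-d1) = 0.8400 * 0.97336124 * 0.48251949 - 0.85584939 * 0.38000766 = 0.0693

Answer: Price = 0.0693


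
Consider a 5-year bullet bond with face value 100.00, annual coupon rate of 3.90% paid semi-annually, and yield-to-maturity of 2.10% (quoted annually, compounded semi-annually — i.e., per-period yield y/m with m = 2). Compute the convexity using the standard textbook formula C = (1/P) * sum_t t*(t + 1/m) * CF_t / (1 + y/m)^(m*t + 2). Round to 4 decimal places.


Answer: Convexity = 24.1454

Derivation:
Coupon per period c = face * coupon_rate / m = 1.950000
Periods per year m = 2; per-period yield y/m = 0.010500
Number of cashflows N = 10
Cashflows (t years, CF_t, discount factor 1/(1+y/m)^(m*t), PV):
  t = 0.5000: CF_t = 1.950000, DF = 0.989609, PV = 1.929738
  t = 1.0000: CF_t = 1.950000, DF = 0.979326, PV = 1.909686
  t = 1.5000: CF_t = 1.950000, DF = 0.969150, PV = 1.889843
  t = 2.0000: CF_t = 1.950000, DF = 0.959080, PV = 1.870206
  t = 2.5000: CF_t = 1.950000, DF = 0.949114, PV = 1.850772
  t = 3.0000: CF_t = 1.950000, DF = 0.939252, PV = 1.831541
  t = 3.5000: CF_t = 1.950000, DF = 0.929492, PV = 1.812510
  t = 4.0000: CF_t = 1.950000, DF = 0.919834, PV = 1.793676
  t = 4.5000: CF_t = 1.950000, DF = 0.910276, PV = 1.775038
  t = 5.0000: CF_t = 101.950000, DF = 0.900818, PV = 91.838346
Price P = sum_t PV_t = 108.501356
Convexity numerator sum_t t*(t + 1/m) * CF_t / (1+y/m)^(m*t + 2):
  t = 0.5000: term = 0.944921
  t = 1.0000: term = 2.805308
  t = 1.5000: term = 5.552317
  t = 2.0000: term = 9.157706
  t = 2.5000: term = 13.593824
  t = 3.0000: term = 18.833601
  t = 3.5000: term = 24.850537
  t = 4.0000: term = 31.618695
  t = 4.5000: term = 39.112685
  t = 5.0000: term = 2473.341643
Convexity = (1/P) * sum = 2619.811239 / 108.501356 = 24.145424


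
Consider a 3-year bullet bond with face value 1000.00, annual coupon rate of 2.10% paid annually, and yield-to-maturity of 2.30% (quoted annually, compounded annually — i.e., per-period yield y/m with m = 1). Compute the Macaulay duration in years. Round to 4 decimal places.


Coupon per period c = face * coupon_rate / m = 21.000000
Periods per year m = 1; per-period yield y/m = 0.023000
Number of cashflows N = 3
Cashflows (t years, CF_t, discount factor 1/(1+y/m)^(m*t), PV):
  t = 1.0000: CF_t = 21.000000, DF = 0.977517, PV = 20.527859
  t = 2.0000: CF_t = 21.000000, DF = 0.955540, PV = 20.066334
  t = 3.0000: CF_t = 1021.000000, DF = 0.934056, PV = 953.671581
Price P = sum_t PV_t = 994.265774
Macaulay numerator sum_t t * PV_t:
  t * PV_t at t = 1.0000: 20.527859
  t * PV_t at t = 2.0000: 40.132667
  t * PV_t at t = 3.0000: 2861.014742
Macaulay duration D = (sum_t t * PV_t) / P = 2921.675269 / 994.265774 = 2.938525

Answer: Macaulay duration = 2.9385 years


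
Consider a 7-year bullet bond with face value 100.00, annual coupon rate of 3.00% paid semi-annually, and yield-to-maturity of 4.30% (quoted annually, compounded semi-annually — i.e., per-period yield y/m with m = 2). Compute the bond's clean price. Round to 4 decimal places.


Answer: Price = 92.2134

Derivation:
Coupon per period c = face * coupon_rate / m = 1.500000
Periods per year m = 2; per-period yield y/m = 0.021500
Number of cashflows N = 14
Cashflows (t years, CF_t, discount factor 1/(1+y/m)^(m*t), PV):
  t = 0.5000: CF_t = 1.500000, DF = 0.978953, PV = 1.468429
  t = 1.0000: CF_t = 1.500000, DF = 0.958348, PV = 1.437522
  t = 1.5000: CF_t = 1.500000, DF = 0.938177, PV = 1.407266
  t = 2.0000: CF_t = 1.500000, DF = 0.918431, PV = 1.377646
  t = 2.5000: CF_t = 1.500000, DF = 0.899100, PV = 1.348650
  t = 3.0000: CF_t = 1.500000, DF = 0.880177, PV = 1.320265
  t = 3.5000: CF_t = 1.500000, DF = 0.861651, PV = 1.292477
  t = 4.0000: CF_t = 1.500000, DF = 0.843515, PV = 1.265273
  t = 4.5000: CF_t = 1.500000, DF = 0.825762, PV = 1.238642
  t = 5.0000: CF_t = 1.500000, DF = 0.808381, PV = 1.212572
  t = 5.5000: CF_t = 1.500000, DF = 0.791367, PV = 1.187050
  t = 6.0000: CF_t = 1.500000, DF = 0.774711, PV = 1.162066
  t = 6.5000: CF_t = 1.500000, DF = 0.758405, PV = 1.137607
  t = 7.0000: CF_t = 101.500000, DF = 0.742442, PV = 75.357911
Price P = sum_t PV_t = 92.213377


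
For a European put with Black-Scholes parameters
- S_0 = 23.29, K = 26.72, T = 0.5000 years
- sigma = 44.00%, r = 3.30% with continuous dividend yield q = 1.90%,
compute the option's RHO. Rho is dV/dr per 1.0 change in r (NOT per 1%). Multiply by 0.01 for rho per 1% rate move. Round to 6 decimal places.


d1 = -0.2635202636; d2 = -0.5746472473
phi(d1) = 0.3853281393; exp(-qT) = 0.9905449824; exp(-rT) = 0.9836353794
N(-d2) = 0.7172350543
Rho = -K*T*exp(-rT)*N(-d2) = -26.7200 * 0.5000 * 0.9836353794 * 0.7172350543 = -9.425450

Answer: Rho = -9.425450


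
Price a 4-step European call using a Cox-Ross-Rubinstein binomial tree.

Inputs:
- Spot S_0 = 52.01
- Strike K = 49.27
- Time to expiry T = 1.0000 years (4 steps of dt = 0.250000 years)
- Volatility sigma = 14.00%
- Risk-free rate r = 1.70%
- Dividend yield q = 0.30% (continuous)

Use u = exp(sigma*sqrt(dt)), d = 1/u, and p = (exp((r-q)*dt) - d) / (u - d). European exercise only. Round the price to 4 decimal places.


dt = T/N = 0.250000
u = exp(sigma*sqrt(dt)) = 1.072508; d = 1/u = 0.932394
p = (exp((r-q)*dt) - d) / (u - d) = 0.507531
Discount per step: exp(-r*dt) = 0.995759
Stock lattice S(k, i) with i counting down-moves:
  k=0: S(0,0) = 52.0100
  k=1: S(1,0) = 55.7812; S(1,1) = 48.4938
  k=2: S(2,0) = 59.8257; S(2,1) = 52.0100; S(2,2) = 45.2153
  k=3: S(3,0) = 64.1636; S(3,1) = 55.7812; S(3,2) = 48.4938; S(3,3) = 42.1585
  k=4: S(4,0) = 68.8160; S(4,1) = 59.8257; S(4,2) = 52.0100; S(4,3) = 45.2153; S(4,4) = 39.3083
Terminal payoffs V(N, i) = max(S_T - K, 0):
  V(4,0) = 19.545982; V(4,1) = 10.555740; V(4,2) = 2.740000; V(4,3) = 0.000000; V(4,4) = 0.000000
Backward induction: V(k, i) = exp(-r*dt) * [p * V(k+1, i) + (1-p) * V(k+1, i+1)].
  V(3,0) = exp(-r*dt) * [p*19.545982 + (1-p)*10.555740] = 15.054444
  V(3,1) = exp(-r*dt) * [p*10.555740 + (1-p)*2.740000] = 6.678283
  V(3,2) = exp(-r*dt) * [p*2.740000 + (1-p)*0.000000] = 1.384736
  V(3,3) = exp(-r*dt) * [p*0.000000 + (1-p)*0.000000] = 0.000000
  V(2,0) = exp(-r*dt) * [p*15.054444 + (1-p)*6.678283] = 10.883089
  V(2,1) = exp(-r*dt) * [p*6.678283 + (1-p)*1.384736] = 4.054106
  V(2,2) = exp(-r*dt) * [p*1.384736 + (1-p)*0.000000] = 0.699815
  V(1,0) = exp(-r*dt) * [p*10.883089 + (1-p)*4.054106] = 7.488131
  V(1,1) = exp(-r*dt) * [p*4.054106 + (1-p)*0.699815] = 2.392032
  V(0,0) = exp(-r*dt) * [p*7.488131 + (1-p)*2.392032] = 4.957344

Answer: Price = V(0,0) = 4.9573


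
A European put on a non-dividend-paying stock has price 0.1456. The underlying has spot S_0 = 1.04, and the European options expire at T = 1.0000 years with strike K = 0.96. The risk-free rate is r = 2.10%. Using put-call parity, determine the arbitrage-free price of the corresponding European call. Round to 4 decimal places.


Answer: Call price = 0.2455

Derivation:
Put-call parity: C - P = S_0 * exp(-qT) - K * exp(-rT).
S_0 * exp(-qT) = 1.0400 * 1.00000000 = 1.04000000
K * exp(-rT) = 0.9600 * 0.97921896 = 0.94005021
C = P + S*exp(-qT) - K*exp(-rT)
C = 0.1456 + 1.04000000 - 0.94005021 = 0.2455


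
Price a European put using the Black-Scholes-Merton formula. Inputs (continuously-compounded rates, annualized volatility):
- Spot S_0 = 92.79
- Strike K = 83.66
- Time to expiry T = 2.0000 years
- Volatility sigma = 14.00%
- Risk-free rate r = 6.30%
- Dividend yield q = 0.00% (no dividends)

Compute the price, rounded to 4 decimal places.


d1 = (ln(S/K) + (r - q + 0.5*sigma^2) * T) / (sigma * sqrt(T)) = 1.25853850
d2 = d1 - sigma * sqrt(T) = 1.06054860
exp(-rT) = 0.88161485; exp(-qT) = 1.00000000
P = K * exp(-rT) * N(-d2) - S_0 * exp(-qT) * N(-d1)
N(-d1) = 0.10409854; N(-d2) = 0.14444755
P = 83.6600 * 0.88161485 * 0.14444755 - 92.7900 * 1.00000000 * 0.10409854 = 0.9946

Answer: Price = 0.9946


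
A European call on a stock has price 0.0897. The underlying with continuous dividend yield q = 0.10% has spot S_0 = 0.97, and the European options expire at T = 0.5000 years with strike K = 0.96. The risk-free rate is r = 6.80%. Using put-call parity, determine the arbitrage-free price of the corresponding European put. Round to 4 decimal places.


Answer: Put price = 0.0481

Derivation:
Put-call parity: C - P = S_0 * exp(-qT) - K * exp(-rT).
S_0 * exp(-qT) = 0.9700 * 0.99950012 = 0.96951512
K * exp(-rT) = 0.9600 * 0.96657150 = 0.92790864
P = C - S*exp(-qT) + K*exp(-rT)
P = 0.0897 - 0.96951512 + 0.92790864 = 0.0481


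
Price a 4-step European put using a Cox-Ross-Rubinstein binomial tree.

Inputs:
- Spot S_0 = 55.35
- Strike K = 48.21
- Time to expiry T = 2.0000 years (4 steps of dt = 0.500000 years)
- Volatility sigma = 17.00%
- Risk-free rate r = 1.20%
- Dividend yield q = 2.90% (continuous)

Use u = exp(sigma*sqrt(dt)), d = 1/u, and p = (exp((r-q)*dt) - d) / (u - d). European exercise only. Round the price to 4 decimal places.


dt = T/N = 0.500000
u = exp(sigma*sqrt(dt)) = 1.127732; d = 1/u = 0.886736
p = (exp((r-q)*dt) - d) / (u - d) = 0.434863
Discount per step: exp(-r*dt) = 0.994018
Stock lattice S(k, i) with i counting down-moves:
  k=0: S(0,0) = 55.3500
  k=1: S(1,0) = 62.4199; S(1,1) = 49.0808
  k=2: S(2,0) = 70.3929; S(2,1) = 55.3500; S(2,2) = 43.5217
  k=3: S(3,0) = 79.3843; S(3,1) = 62.4199; S(3,2) = 49.0808; S(3,3) = 38.5923
  k=4: S(4,0) = 89.5242; S(4,1) = 70.3929; S(4,2) = 55.3500; S(4,3) = 43.5217; S(4,4) = 34.2212
Terminal payoffs V(N, i) = max(K - S_T, 0):
  V(4,0) = 0.000000; V(4,1) = 0.000000; V(4,2) = 0.000000; V(4,3) = 4.688270; V(4,4) = 13.988844
Backward induction: V(k, i) = exp(-r*dt) * [p * V(k+1, i) + (1-p) * V(k+1, i+1)].
  V(3,0) = exp(-r*dt) * [p*0.000000 + (1-p)*0.000000] = 0.000000
  V(3,1) = exp(-r*dt) * [p*0.000000 + (1-p)*0.000000] = 0.000000
  V(3,2) = exp(-r*dt) * [p*0.000000 + (1-p)*4.688270] = 2.633664
  V(3,3) = exp(-r*dt) * [p*4.688270 + (1-p)*13.988844] = 9.884879
  V(2,0) = exp(-r*dt) * [p*0.000000 + (1-p)*0.000000] = 0.000000
  V(2,1) = exp(-r*dt) * [p*0.000000 + (1-p)*2.633664] = 1.479477
  V(2,2) = exp(-r*dt) * [p*2.633664 + (1-p)*9.884879] = 6.691324
  V(1,0) = exp(-r*dt) * [p*0.000000 + (1-p)*1.479477] = 0.831105
  V(1,1) = exp(-r*dt) * [p*1.479477 + (1-p)*6.691324] = 4.398413
  V(0,0) = exp(-r*dt) * [p*0.831105 + (1-p)*4.398413] = 2.830091

Answer: Price = V(0,0) = 2.8301


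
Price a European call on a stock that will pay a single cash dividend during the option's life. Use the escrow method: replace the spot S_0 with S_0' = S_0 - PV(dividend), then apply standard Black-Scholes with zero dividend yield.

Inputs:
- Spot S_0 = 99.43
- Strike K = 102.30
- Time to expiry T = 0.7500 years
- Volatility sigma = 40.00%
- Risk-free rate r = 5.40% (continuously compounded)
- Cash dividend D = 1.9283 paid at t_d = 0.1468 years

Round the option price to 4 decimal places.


Answer: Price = 13.1009

Derivation:
PV(D) = D * exp(-r * t_d) = 1.9283 * 0.99210414 = 1.91307441
S_0' = S_0 - PV(D) = 99.4300 - 1.91307441 = 97.51692559
d1 = (ln(S_0'/K) + (r + sigma^2/2)*T) / (sigma*sqrt(T)) = 0.15189013
d2 = d1 - sigma*sqrt(T) = -0.19452003
exp(-rT) = 0.96030916
N(d1) = 0.56036320; N(d2) = 0.42288436
C = S_0' * N(d1) - K * exp(-rT) * N(d2) = 97.51692559 * 0.56036320 - 102.3000 * 0.96030916 * 0.42288436 = 13.1009
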